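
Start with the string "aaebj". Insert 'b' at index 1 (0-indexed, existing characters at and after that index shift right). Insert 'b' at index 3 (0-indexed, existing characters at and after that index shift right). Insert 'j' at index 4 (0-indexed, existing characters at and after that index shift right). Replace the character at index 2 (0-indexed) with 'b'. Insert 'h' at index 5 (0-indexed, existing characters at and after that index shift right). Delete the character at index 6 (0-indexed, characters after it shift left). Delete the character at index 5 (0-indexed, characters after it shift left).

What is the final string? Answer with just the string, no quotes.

Applying each edit step by step:
Start: "aaebj"
Op 1 (insert 'b' at idx 1): "aaebj" -> "abaebj"
Op 2 (insert 'b' at idx 3): "abaebj" -> "ababebj"
Op 3 (insert 'j' at idx 4): "ababebj" -> "ababjebj"
Op 4 (replace idx 2: 'a' -> 'b'): "ababjebj" -> "abbbjebj"
Op 5 (insert 'h' at idx 5): "abbbjebj" -> "abbbjhebj"
Op 6 (delete idx 6 = 'e'): "abbbjhebj" -> "abbbjhbj"
Op 7 (delete idx 5 = 'h'): "abbbjhbj" -> "abbbjbj"

Answer: abbbjbj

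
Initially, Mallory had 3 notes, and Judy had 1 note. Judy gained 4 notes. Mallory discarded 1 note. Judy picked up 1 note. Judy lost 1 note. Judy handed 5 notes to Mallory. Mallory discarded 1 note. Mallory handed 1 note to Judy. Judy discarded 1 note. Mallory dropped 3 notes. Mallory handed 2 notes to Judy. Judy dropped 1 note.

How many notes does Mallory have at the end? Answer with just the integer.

Answer: 0

Derivation:
Tracking counts step by step:
Start: Mallory=3, Judy=1
Event 1 (Judy +4): Judy: 1 -> 5. State: Mallory=3, Judy=5
Event 2 (Mallory -1): Mallory: 3 -> 2. State: Mallory=2, Judy=5
Event 3 (Judy +1): Judy: 5 -> 6. State: Mallory=2, Judy=6
Event 4 (Judy -1): Judy: 6 -> 5. State: Mallory=2, Judy=5
Event 5 (Judy -> Mallory, 5): Judy: 5 -> 0, Mallory: 2 -> 7. State: Mallory=7, Judy=0
Event 6 (Mallory -1): Mallory: 7 -> 6. State: Mallory=6, Judy=0
Event 7 (Mallory -> Judy, 1): Mallory: 6 -> 5, Judy: 0 -> 1. State: Mallory=5, Judy=1
Event 8 (Judy -1): Judy: 1 -> 0. State: Mallory=5, Judy=0
Event 9 (Mallory -3): Mallory: 5 -> 2. State: Mallory=2, Judy=0
Event 10 (Mallory -> Judy, 2): Mallory: 2 -> 0, Judy: 0 -> 2. State: Mallory=0, Judy=2
Event 11 (Judy -1): Judy: 2 -> 1. State: Mallory=0, Judy=1

Mallory's final count: 0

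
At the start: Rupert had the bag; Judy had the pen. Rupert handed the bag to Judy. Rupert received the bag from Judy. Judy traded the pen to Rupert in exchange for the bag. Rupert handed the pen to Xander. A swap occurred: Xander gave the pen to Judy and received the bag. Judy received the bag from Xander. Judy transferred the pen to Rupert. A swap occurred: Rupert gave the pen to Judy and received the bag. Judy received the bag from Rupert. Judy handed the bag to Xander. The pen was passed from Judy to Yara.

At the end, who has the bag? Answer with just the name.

Answer: Xander

Derivation:
Tracking all object holders:
Start: bag:Rupert, pen:Judy
Event 1 (give bag: Rupert -> Judy). State: bag:Judy, pen:Judy
Event 2 (give bag: Judy -> Rupert). State: bag:Rupert, pen:Judy
Event 3 (swap pen<->bag: now pen:Rupert, bag:Judy). State: bag:Judy, pen:Rupert
Event 4 (give pen: Rupert -> Xander). State: bag:Judy, pen:Xander
Event 5 (swap pen<->bag: now pen:Judy, bag:Xander). State: bag:Xander, pen:Judy
Event 6 (give bag: Xander -> Judy). State: bag:Judy, pen:Judy
Event 7 (give pen: Judy -> Rupert). State: bag:Judy, pen:Rupert
Event 8 (swap pen<->bag: now pen:Judy, bag:Rupert). State: bag:Rupert, pen:Judy
Event 9 (give bag: Rupert -> Judy). State: bag:Judy, pen:Judy
Event 10 (give bag: Judy -> Xander). State: bag:Xander, pen:Judy
Event 11 (give pen: Judy -> Yara). State: bag:Xander, pen:Yara

Final state: bag:Xander, pen:Yara
The bag is held by Xander.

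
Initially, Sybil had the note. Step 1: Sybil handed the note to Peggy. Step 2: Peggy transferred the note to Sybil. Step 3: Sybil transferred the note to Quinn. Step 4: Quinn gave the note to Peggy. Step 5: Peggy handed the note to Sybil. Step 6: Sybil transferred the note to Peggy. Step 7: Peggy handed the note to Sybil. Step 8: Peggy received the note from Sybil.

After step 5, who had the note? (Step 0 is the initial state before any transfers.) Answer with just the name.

Tracking the note holder through step 5:
After step 0 (start): Sybil
After step 1: Peggy
After step 2: Sybil
After step 3: Quinn
After step 4: Peggy
After step 5: Sybil

At step 5, the holder is Sybil.

Answer: Sybil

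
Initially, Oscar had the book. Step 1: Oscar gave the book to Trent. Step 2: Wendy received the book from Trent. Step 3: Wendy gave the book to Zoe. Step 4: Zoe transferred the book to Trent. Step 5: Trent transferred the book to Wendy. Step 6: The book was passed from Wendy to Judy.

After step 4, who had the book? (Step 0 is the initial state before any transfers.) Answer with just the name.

Answer: Trent

Derivation:
Tracking the book holder through step 4:
After step 0 (start): Oscar
After step 1: Trent
After step 2: Wendy
After step 3: Zoe
After step 4: Trent

At step 4, the holder is Trent.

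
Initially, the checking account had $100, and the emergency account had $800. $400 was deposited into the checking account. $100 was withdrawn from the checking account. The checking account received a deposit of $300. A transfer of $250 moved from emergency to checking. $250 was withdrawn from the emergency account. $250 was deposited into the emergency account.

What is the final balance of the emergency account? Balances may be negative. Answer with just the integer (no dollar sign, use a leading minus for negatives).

Tracking account balances step by step:
Start: checking=100, emergency=800
Event 1 (deposit 400 to checking): checking: 100 + 400 = 500. Balances: checking=500, emergency=800
Event 2 (withdraw 100 from checking): checking: 500 - 100 = 400. Balances: checking=400, emergency=800
Event 3 (deposit 300 to checking): checking: 400 + 300 = 700. Balances: checking=700, emergency=800
Event 4 (transfer 250 emergency -> checking): emergency: 800 - 250 = 550, checking: 700 + 250 = 950. Balances: checking=950, emergency=550
Event 5 (withdraw 250 from emergency): emergency: 550 - 250 = 300. Balances: checking=950, emergency=300
Event 6 (deposit 250 to emergency): emergency: 300 + 250 = 550. Balances: checking=950, emergency=550

Final balance of emergency: 550

Answer: 550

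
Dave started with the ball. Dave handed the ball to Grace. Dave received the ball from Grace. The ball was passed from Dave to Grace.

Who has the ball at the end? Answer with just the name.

Answer: Grace

Derivation:
Tracking the ball through each event:
Start: Dave has the ball.
After event 1: Grace has the ball.
After event 2: Dave has the ball.
After event 3: Grace has the ball.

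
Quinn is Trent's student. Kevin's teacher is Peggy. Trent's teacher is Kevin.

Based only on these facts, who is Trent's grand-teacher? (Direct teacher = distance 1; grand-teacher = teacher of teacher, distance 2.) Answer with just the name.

Answer: Peggy

Derivation:
Reconstructing the teacher chain from the given facts:
  Peggy -> Kevin -> Trent -> Quinn
(each arrow means 'teacher of the next')
Positions in the chain (0 = top):
  position of Peggy: 0
  position of Kevin: 1
  position of Trent: 2
  position of Quinn: 3

Trent is at position 2; the grand-teacher is 2 steps up the chain, i.e. position 0: Peggy.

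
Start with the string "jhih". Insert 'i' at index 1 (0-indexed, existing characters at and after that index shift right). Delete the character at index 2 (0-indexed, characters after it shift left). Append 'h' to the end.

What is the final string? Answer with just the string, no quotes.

Answer: jiihh

Derivation:
Applying each edit step by step:
Start: "jhih"
Op 1 (insert 'i' at idx 1): "jhih" -> "jihih"
Op 2 (delete idx 2 = 'h'): "jihih" -> "jiih"
Op 3 (append 'h'): "jiih" -> "jiihh"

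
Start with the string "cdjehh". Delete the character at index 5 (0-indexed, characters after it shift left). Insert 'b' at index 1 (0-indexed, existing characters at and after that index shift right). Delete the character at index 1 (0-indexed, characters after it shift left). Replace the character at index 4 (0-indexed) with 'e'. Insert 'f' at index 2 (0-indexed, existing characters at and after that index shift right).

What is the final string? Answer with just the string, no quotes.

Applying each edit step by step:
Start: "cdjehh"
Op 1 (delete idx 5 = 'h'): "cdjehh" -> "cdjeh"
Op 2 (insert 'b' at idx 1): "cdjeh" -> "cbdjeh"
Op 3 (delete idx 1 = 'b'): "cbdjeh" -> "cdjeh"
Op 4 (replace idx 4: 'h' -> 'e'): "cdjeh" -> "cdjee"
Op 5 (insert 'f' at idx 2): "cdjee" -> "cdfjee"

Answer: cdfjee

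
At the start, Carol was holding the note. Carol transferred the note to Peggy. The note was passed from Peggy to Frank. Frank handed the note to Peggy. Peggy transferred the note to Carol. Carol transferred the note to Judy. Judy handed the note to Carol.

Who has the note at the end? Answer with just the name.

Tracking the note through each event:
Start: Carol has the note.
After event 1: Peggy has the note.
After event 2: Frank has the note.
After event 3: Peggy has the note.
After event 4: Carol has the note.
After event 5: Judy has the note.
After event 6: Carol has the note.

Answer: Carol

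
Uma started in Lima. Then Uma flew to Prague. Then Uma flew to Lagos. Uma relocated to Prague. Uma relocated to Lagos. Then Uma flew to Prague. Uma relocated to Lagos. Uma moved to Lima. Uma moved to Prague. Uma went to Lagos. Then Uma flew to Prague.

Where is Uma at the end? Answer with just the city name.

Tracking Uma's location:
Start: Uma is in Lima.
After move 1: Lima -> Prague. Uma is in Prague.
After move 2: Prague -> Lagos. Uma is in Lagos.
After move 3: Lagos -> Prague. Uma is in Prague.
After move 4: Prague -> Lagos. Uma is in Lagos.
After move 5: Lagos -> Prague. Uma is in Prague.
After move 6: Prague -> Lagos. Uma is in Lagos.
After move 7: Lagos -> Lima. Uma is in Lima.
After move 8: Lima -> Prague. Uma is in Prague.
After move 9: Prague -> Lagos. Uma is in Lagos.
After move 10: Lagos -> Prague. Uma is in Prague.

Answer: Prague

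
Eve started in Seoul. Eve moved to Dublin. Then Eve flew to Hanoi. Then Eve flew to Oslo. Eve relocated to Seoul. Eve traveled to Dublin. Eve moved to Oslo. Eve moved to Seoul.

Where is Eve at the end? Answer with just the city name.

Tracking Eve's location:
Start: Eve is in Seoul.
After move 1: Seoul -> Dublin. Eve is in Dublin.
After move 2: Dublin -> Hanoi. Eve is in Hanoi.
After move 3: Hanoi -> Oslo. Eve is in Oslo.
After move 4: Oslo -> Seoul. Eve is in Seoul.
After move 5: Seoul -> Dublin. Eve is in Dublin.
After move 6: Dublin -> Oslo. Eve is in Oslo.
After move 7: Oslo -> Seoul. Eve is in Seoul.

Answer: Seoul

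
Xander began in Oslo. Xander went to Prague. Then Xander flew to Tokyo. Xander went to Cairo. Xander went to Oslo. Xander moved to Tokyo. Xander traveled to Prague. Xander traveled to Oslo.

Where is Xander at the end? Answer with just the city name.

Answer: Oslo

Derivation:
Tracking Xander's location:
Start: Xander is in Oslo.
After move 1: Oslo -> Prague. Xander is in Prague.
After move 2: Prague -> Tokyo. Xander is in Tokyo.
After move 3: Tokyo -> Cairo. Xander is in Cairo.
After move 4: Cairo -> Oslo. Xander is in Oslo.
After move 5: Oslo -> Tokyo. Xander is in Tokyo.
After move 6: Tokyo -> Prague. Xander is in Prague.
After move 7: Prague -> Oslo. Xander is in Oslo.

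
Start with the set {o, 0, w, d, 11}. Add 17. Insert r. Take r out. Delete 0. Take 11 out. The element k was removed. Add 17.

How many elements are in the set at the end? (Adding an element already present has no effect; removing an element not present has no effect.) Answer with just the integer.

Tracking the set through each operation:
Start: {0, 11, d, o, w}
Event 1 (add 17): added. Set: {0, 11, 17, d, o, w}
Event 2 (add r): added. Set: {0, 11, 17, d, o, r, w}
Event 3 (remove r): removed. Set: {0, 11, 17, d, o, w}
Event 4 (remove 0): removed. Set: {11, 17, d, o, w}
Event 5 (remove 11): removed. Set: {17, d, o, w}
Event 6 (remove k): not present, no change. Set: {17, d, o, w}
Event 7 (add 17): already present, no change. Set: {17, d, o, w}

Final set: {17, d, o, w} (size 4)

Answer: 4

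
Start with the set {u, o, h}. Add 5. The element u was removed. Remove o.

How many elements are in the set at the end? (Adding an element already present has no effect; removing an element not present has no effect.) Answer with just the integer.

Answer: 2

Derivation:
Tracking the set through each operation:
Start: {h, o, u}
Event 1 (add 5): added. Set: {5, h, o, u}
Event 2 (remove u): removed. Set: {5, h, o}
Event 3 (remove o): removed. Set: {5, h}

Final set: {5, h} (size 2)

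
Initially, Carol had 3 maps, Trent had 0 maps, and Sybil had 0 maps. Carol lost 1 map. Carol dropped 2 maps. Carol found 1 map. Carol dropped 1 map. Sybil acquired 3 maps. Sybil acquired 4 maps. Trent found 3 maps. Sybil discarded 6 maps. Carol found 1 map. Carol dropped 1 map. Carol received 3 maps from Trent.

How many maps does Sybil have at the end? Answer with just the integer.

Tracking counts step by step:
Start: Carol=3, Trent=0, Sybil=0
Event 1 (Carol -1): Carol: 3 -> 2. State: Carol=2, Trent=0, Sybil=0
Event 2 (Carol -2): Carol: 2 -> 0. State: Carol=0, Trent=0, Sybil=0
Event 3 (Carol +1): Carol: 0 -> 1. State: Carol=1, Trent=0, Sybil=0
Event 4 (Carol -1): Carol: 1 -> 0. State: Carol=0, Trent=0, Sybil=0
Event 5 (Sybil +3): Sybil: 0 -> 3. State: Carol=0, Trent=0, Sybil=3
Event 6 (Sybil +4): Sybil: 3 -> 7. State: Carol=0, Trent=0, Sybil=7
Event 7 (Trent +3): Trent: 0 -> 3. State: Carol=0, Trent=3, Sybil=7
Event 8 (Sybil -6): Sybil: 7 -> 1. State: Carol=0, Trent=3, Sybil=1
Event 9 (Carol +1): Carol: 0 -> 1. State: Carol=1, Trent=3, Sybil=1
Event 10 (Carol -1): Carol: 1 -> 0. State: Carol=0, Trent=3, Sybil=1
Event 11 (Trent -> Carol, 3): Trent: 3 -> 0, Carol: 0 -> 3. State: Carol=3, Trent=0, Sybil=1

Sybil's final count: 1

Answer: 1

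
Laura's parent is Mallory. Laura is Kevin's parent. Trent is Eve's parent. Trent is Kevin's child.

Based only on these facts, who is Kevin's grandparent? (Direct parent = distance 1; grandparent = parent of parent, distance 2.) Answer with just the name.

Answer: Mallory

Derivation:
Reconstructing the parent chain from the given facts:
  Mallory -> Laura -> Kevin -> Trent -> Eve
(each arrow means 'parent of the next')
Positions in the chain (0 = top):
  position of Mallory: 0
  position of Laura: 1
  position of Kevin: 2
  position of Trent: 3
  position of Eve: 4

Kevin is at position 2; the grandparent is 2 steps up the chain, i.e. position 0: Mallory.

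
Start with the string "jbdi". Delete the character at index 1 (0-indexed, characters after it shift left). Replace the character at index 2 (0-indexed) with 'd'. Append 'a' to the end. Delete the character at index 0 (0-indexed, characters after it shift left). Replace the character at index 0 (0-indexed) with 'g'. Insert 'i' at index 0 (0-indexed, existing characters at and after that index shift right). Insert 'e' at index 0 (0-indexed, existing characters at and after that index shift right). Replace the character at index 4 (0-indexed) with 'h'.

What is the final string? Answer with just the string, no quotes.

Answer: eigdh

Derivation:
Applying each edit step by step:
Start: "jbdi"
Op 1 (delete idx 1 = 'b'): "jbdi" -> "jdi"
Op 2 (replace idx 2: 'i' -> 'd'): "jdi" -> "jdd"
Op 3 (append 'a'): "jdd" -> "jdda"
Op 4 (delete idx 0 = 'j'): "jdda" -> "dda"
Op 5 (replace idx 0: 'd' -> 'g'): "dda" -> "gda"
Op 6 (insert 'i' at idx 0): "gda" -> "igda"
Op 7 (insert 'e' at idx 0): "igda" -> "eigda"
Op 8 (replace idx 4: 'a' -> 'h'): "eigda" -> "eigdh"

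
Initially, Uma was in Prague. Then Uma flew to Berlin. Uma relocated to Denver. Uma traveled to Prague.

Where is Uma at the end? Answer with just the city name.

Tracking Uma's location:
Start: Uma is in Prague.
After move 1: Prague -> Berlin. Uma is in Berlin.
After move 2: Berlin -> Denver. Uma is in Denver.
After move 3: Denver -> Prague. Uma is in Prague.

Answer: Prague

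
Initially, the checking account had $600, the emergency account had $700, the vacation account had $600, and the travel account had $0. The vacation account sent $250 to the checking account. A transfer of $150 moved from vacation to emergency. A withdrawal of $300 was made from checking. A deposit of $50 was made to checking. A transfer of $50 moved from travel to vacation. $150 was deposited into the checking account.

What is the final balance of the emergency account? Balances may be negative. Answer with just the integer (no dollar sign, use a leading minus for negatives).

Tracking account balances step by step:
Start: checking=600, emergency=700, vacation=600, travel=0
Event 1 (transfer 250 vacation -> checking): vacation: 600 - 250 = 350, checking: 600 + 250 = 850. Balances: checking=850, emergency=700, vacation=350, travel=0
Event 2 (transfer 150 vacation -> emergency): vacation: 350 - 150 = 200, emergency: 700 + 150 = 850. Balances: checking=850, emergency=850, vacation=200, travel=0
Event 3 (withdraw 300 from checking): checking: 850 - 300 = 550. Balances: checking=550, emergency=850, vacation=200, travel=0
Event 4 (deposit 50 to checking): checking: 550 + 50 = 600. Balances: checking=600, emergency=850, vacation=200, travel=0
Event 5 (transfer 50 travel -> vacation): travel: 0 - 50 = -50, vacation: 200 + 50 = 250. Balances: checking=600, emergency=850, vacation=250, travel=-50
Event 6 (deposit 150 to checking): checking: 600 + 150 = 750. Balances: checking=750, emergency=850, vacation=250, travel=-50

Final balance of emergency: 850

Answer: 850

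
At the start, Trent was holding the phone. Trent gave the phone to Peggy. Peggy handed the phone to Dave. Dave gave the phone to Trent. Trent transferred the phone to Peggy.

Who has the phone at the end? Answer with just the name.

Answer: Peggy

Derivation:
Tracking the phone through each event:
Start: Trent has the phone.
After event 1: Peggy has the phone.
After event 2: Dave has the phone.
After event 3: Trent has the phone.
After event 4: Peggy has the phone.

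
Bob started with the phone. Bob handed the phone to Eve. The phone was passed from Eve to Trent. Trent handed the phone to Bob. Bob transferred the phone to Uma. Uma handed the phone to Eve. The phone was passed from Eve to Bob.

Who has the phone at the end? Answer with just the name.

Answer: Bob

Derivation:
Tracking the phone through each event:
Start: Bob has the phone.
After event 1: Eve has the phone.
After event 2: Trent has the phone.
After event 3: Bob has the phone.
After event 4: Uma has the phone.
After event 5: Eve has the phone.
After event 6: Bob has the phone.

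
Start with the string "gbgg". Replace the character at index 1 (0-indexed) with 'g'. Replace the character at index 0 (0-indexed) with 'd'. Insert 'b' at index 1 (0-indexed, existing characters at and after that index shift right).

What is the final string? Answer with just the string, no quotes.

Answer: dbggg

Derivation:
Applying each edit step by step:
Start: "gbgg"
Op 1 (replace idx 1: 'b' -> 'g'): "gbgg" -> "gggg"
Op 2 (replace idx 0: 'g' -> 'd'): "gggg" -> "dggg"
Op 3 (insert 'b' at idx 1): "dggg" -> "dbggg"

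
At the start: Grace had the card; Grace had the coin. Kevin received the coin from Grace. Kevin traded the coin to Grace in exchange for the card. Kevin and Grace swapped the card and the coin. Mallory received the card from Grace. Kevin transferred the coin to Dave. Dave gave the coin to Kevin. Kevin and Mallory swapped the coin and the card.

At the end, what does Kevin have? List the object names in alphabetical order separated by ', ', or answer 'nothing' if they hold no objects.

Answer: card

Derivation:
Tracking all object holders:
Start: card:Grace, coin:Grace
Event 1 (give coin: Grace -> Kevin). State: card:Grace, coin:Kevin
Event 2 (swap coin<->card: now coin:Grace, card:Kevin). State: card:Kevin, coin:Grace
Event 3 (swap card<->coin: now card:Grace, coin:Kevin). State: card:Grace, coin:Kevin
Event 4 (give card: Grace -> Mallory). State: card:Mallory, coin:Kevin
Event 5 (give coin: Kevin -> Dave). State: card:Mallory, coin:Dave
Event 6 (give coin: Dave -> Kevin). State: card:Mallory, coin:Kevin
Event 7 (swap coin<->card: now coin:Mallory, card:Kevin). State: card:Kevin, coin:Mallory

Final state: card:Kevin, coin:Mallory
Kevin holds: card.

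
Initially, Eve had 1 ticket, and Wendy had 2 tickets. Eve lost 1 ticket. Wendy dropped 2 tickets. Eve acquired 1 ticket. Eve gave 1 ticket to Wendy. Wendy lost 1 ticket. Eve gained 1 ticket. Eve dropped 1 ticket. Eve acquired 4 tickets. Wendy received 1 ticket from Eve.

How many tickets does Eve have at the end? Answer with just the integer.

Answer: 3

Derivation:
Tracking counts step by step:
Start: Eve=1, Wendy=2
Event 1 (Eve -1): Eve: 1 -> 0. State: Eve=0, Wendy=2
Event 2 (Wendy -2): Wendy: 2 -> 0. State: Eve=0, Wendy=0
Event 3 (Eve +1): Eve: 0 -> 1. State: Eve=1, Wendy=0
Event 4 (Eve -> Wendy, 1): Eve: 1 -> 0, Wendy: 0 -> 1. State: Eve=0, Wendy=1
Event 5 (Wendy -1): Wendy: 1 -> 0. State: Eve=0, Wendy=0
Event 6 (Eve +1): Eve: 0 -> 1. State: Eve=1, Wendy=0
Event 7 (Eve -1): Eve: 1 -> 0. State: Eve=0, Wendy=0
Event 8 (Eve +4): Eve: 0 -> 4. State: Eve=4, Wendy=0
Event 9 (Eve -> Wendy, 1): Eve: 4 -> 3, Wendy: 0 -> 1. State: Eve=3, Wendy=1

Eve's final count: 3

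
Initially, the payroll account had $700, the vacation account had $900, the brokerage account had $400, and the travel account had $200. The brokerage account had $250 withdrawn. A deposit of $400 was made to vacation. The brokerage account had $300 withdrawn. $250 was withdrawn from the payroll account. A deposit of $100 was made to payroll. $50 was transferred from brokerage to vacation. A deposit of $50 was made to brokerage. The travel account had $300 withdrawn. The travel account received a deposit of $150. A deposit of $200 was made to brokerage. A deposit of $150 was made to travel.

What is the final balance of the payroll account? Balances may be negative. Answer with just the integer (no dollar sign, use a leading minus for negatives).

Answer: 550

Derivation:
Tracking account balances step by step:
Start: payroll=700, vacation=900, brokerage=400, travel=200
Event 1 (withdraw 250 from brokerage): brokerage: 400 - 250 = 150. Balances: payroll=700, vacation=900, brokerage=150, travel=200
Event 2 (deposit 400 to vacation): vacation: 900 + 400 = 1300. Balances: payroll=700, vacation=1300, brokerage=150, travel=200
Event 3 (withdraw 300 from brokerage): brokerage: 150 - 300 = -150. Balances: payroll=700, vacation=1300, brokerage=-150, travel=200
Event 4 (withdraw 250 from payroll): payroll: 700 - 250 = 450. Balances: payroll=450, vacation=1300, brokerage=-150, travel=200
Event 5 (deposit 100 to payroll): payroll: 450 + 100 = 550. Balances: payroll=550, vacation=1300, brokerage=-150, travel=200
Event 6 (transfer 50 brokerage -> vacation): brokerage: -150 - 50 = -200, vacation: 1300 + 50 = 1350. Balances: payroll=550, vacation=1350, brokerage=-200, travel=200
Event 7 (deposit 50 to brokerage): brokerage: -200 + 50 = -150. Balances: payroll=550, vacation=1350, brokerage=-150, travel=200
Event 8 (withdraw 300 from travel): travel: 200 - 300 = -100. Balances: payroll=550, vacation=1350, brokerage=-150, travel=-100
Event 9 (deposit 150 to travel): travel: -100 + 150 = 50. Balances: payroll=550, vacation=1350, brokerage=-150, travel=50
Event 10 (deposit 200 to brokerage): brokerage: -150 + 200 = 50. Balances: payroll=550, vacation=1350, brokerage=50, travel=50
Event 11 (deposit 150 to travel): travel: 50 + 150 = 200. Balances: payroll=550, vacation=1350, brokerage=50, travel=200

Final balance of payroll: 550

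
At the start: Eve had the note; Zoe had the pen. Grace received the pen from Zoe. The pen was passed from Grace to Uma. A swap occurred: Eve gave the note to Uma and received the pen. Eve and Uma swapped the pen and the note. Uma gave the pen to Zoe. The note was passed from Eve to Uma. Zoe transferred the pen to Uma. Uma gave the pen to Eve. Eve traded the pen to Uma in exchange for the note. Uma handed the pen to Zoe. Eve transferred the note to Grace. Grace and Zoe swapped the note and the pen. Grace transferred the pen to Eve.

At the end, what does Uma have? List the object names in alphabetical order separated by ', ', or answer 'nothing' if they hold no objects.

Answer: nothing

Derivation:
Tracking all object holders:
Start: note:Eve, pen:Zoe
Event 1 (give pen: Zoe -> Grace). State: note:Eve, pen:Grace
Event 2 (give pen: Grace -> Uma). State: note:Eve, pen:Uma
Event 3 (swap note<->pen: now note:Uma, pen:Eve). State: note:Uma, pen:Eve
Event 4 (swap pen<->note: now pen:Uma, note:Eve). State: note:Eve, pen:Uma
Event 5 (give pen: Uma -> Zoe). State: note:Eve, pen:Zoe
Event 6 (give note: Eve -> Uma). State: note:Uma, pen:Zoe
Event 7 (give pen: Zoe -> Uma). State: note:Uma, pen:Uma
Event 8 (give pen: Uma -> Eve). State: note:Uma, pen:Eve
Event 9 (swap pen<->note: now pen:Uma, note:Eve). State: note:Eve, pen:Uma
Event 10 (give pen: Uma -> Zoe). State: note:Eve, pen:Zoe
Event 11 (give note: Eve -> Grace). State: note:Grace, pen:Zoe
Event 12 (swap note<->pen: now note:Zoe, pen:Grace). State: note:Zoe, pen:Grace
Event 13 (give pen: Grace -> Eve). State: note:Zoe, pen:Eve

Final state: note:Zoe, pen:Eve
Uma holds: (nothing).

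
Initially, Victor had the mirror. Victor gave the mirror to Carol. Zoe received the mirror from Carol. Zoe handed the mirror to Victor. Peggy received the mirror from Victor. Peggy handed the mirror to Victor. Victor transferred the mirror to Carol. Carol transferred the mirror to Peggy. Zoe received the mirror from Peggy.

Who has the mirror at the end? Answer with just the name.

Tracking the mirror through each event:
Start: Victor has the mirror.
After event 1: Carol has the mirror.
After event 2: Zoe has the mirror.
After event 3: Victor has the mirror.
After event 4: Peggy has the mirror.
After event 5: Victor has the mirror.
After event 6: Carol has the mirror.
After event 7: Peggy has the mirror.
After event 8: Zoe has the mirror.

Answer: Zoe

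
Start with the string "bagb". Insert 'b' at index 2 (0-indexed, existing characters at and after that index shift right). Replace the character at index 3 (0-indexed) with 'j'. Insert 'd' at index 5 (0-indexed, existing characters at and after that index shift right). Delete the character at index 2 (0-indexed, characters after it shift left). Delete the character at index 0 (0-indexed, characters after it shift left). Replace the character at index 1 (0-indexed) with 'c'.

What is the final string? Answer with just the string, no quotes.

Answer: acbd

Derivation:
Applying each edit step by step:
Start: "bagb"
Op 1 (insert 'b' at idx 2): "bagb" -> "babgb"
Op 2 (replace idx 3: 'g' -> 'j'): "babgb" -> "babjb"
Op 3 (insert 'd' at idx 5): "babjb" -> "babjbd"
Op 4 (delete idx 2 = 'b'): "babjbd" -> "bajbd"
Op 5 (delete idx 0 = 'b'): "bajbd" -> "ajbd"
Op 6 (replace idx 1: 'j' -> 'c'): "ajbd" -> "acbd"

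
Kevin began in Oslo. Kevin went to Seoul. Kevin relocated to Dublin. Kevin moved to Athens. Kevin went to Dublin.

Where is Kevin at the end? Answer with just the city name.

Tracking Kevin's location:
Start: Kevin is in Oslo.
After move 1: Oslo -> Seoul. Kevin is in Seoul.
After move 2: Seoul -> Dublin. Kevin is in Dublin.
After move 3: Dublin -> Athens. Kevin is in Athens.
After move 4: Athens -> Dublin. Kevin is in Dublin.

Answer: Dublin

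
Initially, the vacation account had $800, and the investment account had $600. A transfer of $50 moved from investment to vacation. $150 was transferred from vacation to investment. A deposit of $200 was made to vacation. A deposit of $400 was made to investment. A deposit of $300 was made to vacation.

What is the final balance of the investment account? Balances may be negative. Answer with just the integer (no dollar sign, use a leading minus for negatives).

Answer: 1100

Derivation:
Tracking account balances step by step:
Start: vacation=800, investment=600
Event 1 (transfer 50 investment -> vacation): investment: 600 - 50 = 550, vacation: 800 + 50 = 850. Balances: vacation=850, investment=550
Event 2 (transfer 150 vacation -> investment): vacation: 850 - 150 = 700, investment: 550 + 150 = 700. Balances: vacation=700, investment=700
Event 3 (deposit 200 to vacation): vacation: 700 + 200 = 900. Balances: vacation=900, investment=700
Event 4 (deposit 400 to investment): investment: 700 + 400 = 1100. Balances: vacation=900, investment=1100
Event 5 (deposit 300 to vacation): vacation: 900 + 300 = 1200. Balances: vacation=1200, investment=1100

Final balance of investment: 1100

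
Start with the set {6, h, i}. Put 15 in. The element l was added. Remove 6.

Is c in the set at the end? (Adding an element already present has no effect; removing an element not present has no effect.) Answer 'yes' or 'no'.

Answer: no

Derivation:
Tracking the set through each operation:
Start: {6, h, i}
Event 1 (add 15): added. Set: {15, 6, h, i}
Event 2 (add l): added. Set: {15, 6, h, i, l}
Event 3 (remove 6): removed. Set: {15, h, i, l}

Final set: {15, h, i, l} (size 4)
c is NOT in the final set.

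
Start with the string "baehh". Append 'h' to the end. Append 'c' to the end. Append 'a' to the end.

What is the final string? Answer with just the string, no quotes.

Applying each edit step by step:
Start: "baehh"
Op 1 (append 'h'): "baehh" -> "baehhh"
Op 2 (append 'c'): "baehhh" -> "baehhhc"
Op 3 (append 'a'): "baehhhc" -> "baehhhca"

Answer: baehhhca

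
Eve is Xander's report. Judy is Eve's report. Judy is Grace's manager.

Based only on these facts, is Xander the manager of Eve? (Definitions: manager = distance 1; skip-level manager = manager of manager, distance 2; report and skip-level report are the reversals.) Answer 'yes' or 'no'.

Answer: yes

Derivation:
Reconstructing the manager chain from the given facts:
  Xander -> Eve -> Judy -> Grace
(each arrow means 'manager of the next')
Positions in the chain (0 = top):
  position of Xander: 0
  position of Eve: 1
  position of Judy: 2
  position of Grace: 3

Xander is at position 0, Eve is at position 1; signed distance (j - i) = 1.
'manager' requires j - i = 1. Actual distance is 1, so the relation HOLDS.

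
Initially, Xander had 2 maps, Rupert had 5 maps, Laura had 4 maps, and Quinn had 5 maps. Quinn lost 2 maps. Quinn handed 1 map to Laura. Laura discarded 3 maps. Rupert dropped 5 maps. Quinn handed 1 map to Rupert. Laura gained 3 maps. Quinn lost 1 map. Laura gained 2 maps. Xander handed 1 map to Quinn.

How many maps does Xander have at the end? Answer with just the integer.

Answer: 1

Derivation:
Tracking counts step by step:
Start: Xander=2, Rupert=5, Laura=4, Quinn=5
Event 1 (Quinn -2): Quinn: 5 -> 3. State: Xander=2, Rupert=5, Laura=4, Quinn=3
Event 2 (Quinn -> Laura, 1): Quinn: 3 -> 2, Laura: 4 -> 5. State: Xander=2, Rupert=5, Laura=5, Quinn=2
Event 3 (Laura -3): Laura: 5 -> 2. State: Xander=2, Rupert=5, Laura=2, Quinn=2
Event 4 (Rupert -5): Rupert: 5 -> 0. State: Xander=2, Rupert=0, Laura=2, Quinn=2
Event 5 (Quinn -> Rupert, 1): Quinn: 2 -> 1, Rupert: 0 -> 1. State: Xander=2, Rupert=1, Laura=2, Quinn=1
Event 6 (Laura +3): Laura: 2 -> 5. State: Xander=2, Rupert=1, Laura=5, Quinn=1
Event 7 (Quinn -1): Quinn: 1 -> 0. State: Xander=2, Rupert=1, Laura=5, Quinn=0
Event 8 (Laura +2): Laura: 5 -> 7. State: Xander=2, Rupert=1, Laura=7, Quinn=0
Event 9 (Xander -> Quinn, 1): Xander: 2 -> 1, Quinn: 0 -> 1. State: Xander=1, Rupert=1, Laura=7, Quinn=1

Xander's final count: 1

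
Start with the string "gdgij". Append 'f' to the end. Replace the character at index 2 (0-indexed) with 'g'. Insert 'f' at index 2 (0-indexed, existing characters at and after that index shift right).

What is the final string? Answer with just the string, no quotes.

Applying each edit step by step:
Start: "gdgij"
Op 1 (append 'f'): "gdgij" -> "gdgijf"
Op 2 (replace idx 2: 'g' -> 'g'): "gdgijf" -> "gdgijf"
Op 3 (insert 'f' at idx 2): "gdgijf" -> "gdfgijf"

Answer: gdfgijf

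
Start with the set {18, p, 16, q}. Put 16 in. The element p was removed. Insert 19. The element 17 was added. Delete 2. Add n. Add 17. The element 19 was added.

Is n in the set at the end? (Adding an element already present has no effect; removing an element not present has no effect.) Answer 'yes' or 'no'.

Answer: yes

Derivation:
Tracking the set through each operation:
Start: {16, 18, p, q}
Event 1 (add 16): already present, no change. Set: {16, 18, p, q}
Event 2 (remove p): removed. Set: {16, 18, q}
Event 3 (add 19): added. Set: {16, 18, 19, q}
Event 4 (add 17): added. Set: {16, 17, 18, 19, q}
Event 5 (remove 2): not present, no change. Set: {16, 17, 18, 19, q}
Event 6 (add n): added. Set: {16, 17, 18, 19, n, q}
Event 7 (add 17): already present, no change. Set: {16, 17, 18, 19, n, q}
Event 8 (add 19): already present, no change. Set: {16, 17, 18, 19, n, q}

Final set: {16, 17, 18, 19, n, q} (size 6)
n is in the final set.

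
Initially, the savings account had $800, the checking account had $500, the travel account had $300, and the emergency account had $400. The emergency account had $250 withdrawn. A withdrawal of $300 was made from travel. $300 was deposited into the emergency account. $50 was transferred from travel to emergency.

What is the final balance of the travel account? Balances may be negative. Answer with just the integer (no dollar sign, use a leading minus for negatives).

Tracking account balances step by step:
Start: savings=800, checking=500, travel=300, emergency=400
Event 1 (withdraw 250 from emergency): emergency: 400 - 250 = 150. Balances: savings=800, checking=500, travel=300, emergency=150
Event 2 (withdraw 300 from travel): travel: 300 - 300 = 0. Balances: savings=800, checking=500, travel=0, emergency=150
Event 3 (deposit 300 to emergency): emergency: 150 + 300 = 450. Balances: savings=800, checking=500, travel=0, emergency=450
Event 4 (transfer 50 travel -> emergency): travel: 0 - 50 = -50, emergency: 450 + 50 = 500. Balances: savings=800, checking=500, travel=-50, emergency=500

Final balance of travel: -50

Answer: -50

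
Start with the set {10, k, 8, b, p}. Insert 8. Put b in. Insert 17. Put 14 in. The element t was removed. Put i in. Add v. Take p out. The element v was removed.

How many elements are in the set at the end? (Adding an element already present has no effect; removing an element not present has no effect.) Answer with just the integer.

Tracking the set through each operation:
Start: {10, 8, b, k, p}
Event 1 (add 8): already present, no change. Set: {10, 8, b, k, p}
Event 2 (add b): already present, no change. Set: {10, 8, b, k, p}
Event 3 (add 17): added. Set: {10, 17, 8, b, k, p}
Event 4 (add 14): added. Set: {10, 14, 17, 8, b, k, p}
Event 5 (remove t): not present, no change. Set: {10, 14, 17, 8, b, k, p}
Event 6 (add i): added. Set: {10, 14, 17, 8, b, i, k, p}
Event 7 (add v): added. Set: {10, 14, 17, 8, b, i, k, p, v}
Event 8 (remove p): removed. Set: {10, 14, 17, 8, b, i, k, v}
Event 9 (remove v): removed. Set: {10, 14, 17, 8, b, i, k}

Final set: {10, 14, 17, 8, b, i, k} (size 7)

Answer: 7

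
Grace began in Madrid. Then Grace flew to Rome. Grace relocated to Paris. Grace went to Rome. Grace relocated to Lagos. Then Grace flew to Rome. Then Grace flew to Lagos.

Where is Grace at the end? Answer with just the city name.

Answer: Lagos

Derivation:
Tracking Grace's location:
Start: Grace is in Madrid.
After move 1: Madrid -> Rome. Grace is in Rome.
After move 2: Rome -> Paris. Grace is in Paris.
After move 3: Paris -> Rome. Grace is in Rome.
After move 4: Rome -> Lagos. Grace is in Lagos.
After move 5: Lagos -> Rome. Grace is in Rome.
After move 6: Rome -> Lagos. Grace is in Lagos.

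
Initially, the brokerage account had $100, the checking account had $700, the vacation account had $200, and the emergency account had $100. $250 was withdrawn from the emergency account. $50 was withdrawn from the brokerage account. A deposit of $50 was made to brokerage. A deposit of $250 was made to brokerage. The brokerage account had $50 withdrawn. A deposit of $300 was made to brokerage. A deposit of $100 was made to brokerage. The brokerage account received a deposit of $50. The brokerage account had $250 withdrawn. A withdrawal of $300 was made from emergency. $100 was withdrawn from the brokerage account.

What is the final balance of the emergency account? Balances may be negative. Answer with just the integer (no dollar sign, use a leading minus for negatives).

Answer: -450

Derivation:
Tracking account balances step by step:
Start: brokerage=100, checking=700, vacation=200, emergency=100
Event 1 (withdraw 250 from emergency): emergency: 100 - 250 = -150. Balances: brokerage=100, checking=700, vacation=200, emergency=-150
Event 2 (withdraw 50 from brokerage): brokerage: 100 - 50 = 50. Balances: brokerage=50, checking=700, vacation=200, emergency=-150
Event 3 (deposit 50 to brokerage): brokerage: 50 + 50 = 100. Balances: brokerage=100, checking=700, vacation=200, emergency=-150
Event 4 (deposit 250 to brokerage): brokerage: 100 + 250 = 350. Balances: brokerage=350, checking=700, vacation=200, emergency=-150
Event 5 (withdraw 50 from brokerage): brokerage: 350 - 50 = 300. Balances: brokerage=300, checking=700, vacation=200, emergency=-150
Event 6 (deposit 300 to brokerage): brokerage: 300 + 300 = 600. Balances: brokerage=600, checking=700, vacation=200, emergency=-150
Event 7 (deposit 100 to brokerage): brokerage: 600 + 100 = 700. Balances: brokerage=700, checking=700, vacation=200, emergency=-150
Event 8 (deposit 50 to brokerage): brokerage: 700 + 50 = 750. Balances: brokerage=750, checking=700, vacation=200, emergency=-150
Event 9 (withdraw 250 from brokerage): brokerage: 750 - 250 = 500. Balances: brokerage=500, checking=700, vacation=200, emergency=-150
Event 10 (withdraw 300 from emergency): emergency: -150 - 300 = -450. Balances: brokerage=500, checking=700, vacation=200, emergency=-450
Event 11 (withdraw 100 from brokerage): brokerage: 500 - 100 = 400. Balances: brokerage=400, checking=700, vacation=200, emergency=-450

Final balance of emergency: -450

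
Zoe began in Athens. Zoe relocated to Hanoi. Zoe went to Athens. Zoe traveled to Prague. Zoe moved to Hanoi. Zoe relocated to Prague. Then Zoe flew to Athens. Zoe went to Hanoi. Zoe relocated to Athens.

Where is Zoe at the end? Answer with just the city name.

Answer: Athens

Derivation:
Tracking Zoe's location:
Start: Zoe is in Athens.
After move 1: Athens -> Hanoi. Zoe is in Hanoi.
After move 2: Hanoi -> Athens. Zoe is in Athens.
After move 3: Athens -> Prague. Zoe is in Prague.
After move 4: Prague -> Hanoi. Zoe is in Hanoi.
After move 5: Hanoi -> Prague. Zoe is in Prague.
After move 6: Prague -> Athens. Zoe is in Athens.
After move 7: Athens -> Hanoi. Zoe is in Hanoi.
After move 8: Hanoi -> Athens. Zoe is in Athens.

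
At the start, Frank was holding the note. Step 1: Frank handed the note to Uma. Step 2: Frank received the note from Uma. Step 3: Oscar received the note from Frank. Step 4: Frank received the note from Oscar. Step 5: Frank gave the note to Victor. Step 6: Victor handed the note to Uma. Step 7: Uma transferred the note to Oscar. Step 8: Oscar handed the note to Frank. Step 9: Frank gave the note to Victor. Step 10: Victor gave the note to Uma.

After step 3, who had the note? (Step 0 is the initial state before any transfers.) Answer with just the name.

Answer: Oscar

Derivation:
Tracking the note holder through step 3:
After step 0 (start): Frank
After step 1: Uma
After step 2: Frank
After step 3: Oscar

At step 3, the holder is Oscar.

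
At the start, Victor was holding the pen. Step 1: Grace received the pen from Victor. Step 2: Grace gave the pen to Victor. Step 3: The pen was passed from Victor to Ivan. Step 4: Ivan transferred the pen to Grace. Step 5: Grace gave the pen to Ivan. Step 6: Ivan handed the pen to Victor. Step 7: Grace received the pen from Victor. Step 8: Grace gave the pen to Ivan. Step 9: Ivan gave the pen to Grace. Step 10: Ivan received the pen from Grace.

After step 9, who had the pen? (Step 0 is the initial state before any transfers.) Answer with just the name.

Answer: Grace

Derivation:
Tracking the pen holder through step 9:
After step 0 (start): Victor
After step 1: Grace
After step 2: Victor
After step 3: Ivan
After step 4: Grace
After step 5: Ivan
After step 6: Victor
After step 7: Grace
After step 8: Ivan
After step 9: Grace

At step 9, the holder is Grace.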